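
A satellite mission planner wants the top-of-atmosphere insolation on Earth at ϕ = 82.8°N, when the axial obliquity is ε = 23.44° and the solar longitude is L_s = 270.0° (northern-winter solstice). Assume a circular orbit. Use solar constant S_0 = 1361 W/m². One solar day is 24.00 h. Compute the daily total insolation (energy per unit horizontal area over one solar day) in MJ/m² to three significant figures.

Solar declination: sin δ = sin ε · sin L_s = sin 23.44° × sin 270.0° = -0.39779, so δ = -23.440°.
cos h₀ = −tan(+82.8°) tan(-23.440°) = 3.4320 ≥ 1 ⇒ polar night, h₀ = 0 and Q̄ = 0.
Daily total = Q̄ × 24.00 h × 3600 s/h = 0.00 MJ/m².

0.00 MJ/m²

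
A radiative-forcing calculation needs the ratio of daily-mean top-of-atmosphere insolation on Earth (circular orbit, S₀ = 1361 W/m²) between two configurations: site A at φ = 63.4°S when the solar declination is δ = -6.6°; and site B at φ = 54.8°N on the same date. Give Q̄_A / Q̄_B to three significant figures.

— Configuration A (φ=-63.4°):
cos H₀ = −tan(-63.4°) tan(-6.600°) = -0.2311, H₀ = 1.8040 rad.
Bracket: H₀ sin φ sin δ + cos φ cos δ sin H₀ = 1.8040×-0.89415×-0.11494 + 0.44776×0.99337×0.97294 = 0.185404 + 0.432755 = 0.618159.
Q̄ = (S₀/π) × [bracket] = (1361/π) × 0.618159 = 267.80 W/m².
— Configuration B (φ=+54.8°):
cos H₀ = −tan(+54.8°) tan(-6.600°) = 0.1640, H₀ = 1.4060 rad.
Bracket: H₀ sin φ sin δ + cos φ cos δ sin H₀ = 1.4060×0.81714×-0.11494 + 0.57643×0.99337×0.98646 = -0.132054 + 0.564855 = 0.432801.
Q̄ = (S₀/π) × [bracket] = (1361/π) × 0.432801 = 187.50 W/m².
Ratio Q̄_A / Q̄_B = 267.80 / 187.50 = 1.428.

Q̄_A / Q̄_B ≈ 1.43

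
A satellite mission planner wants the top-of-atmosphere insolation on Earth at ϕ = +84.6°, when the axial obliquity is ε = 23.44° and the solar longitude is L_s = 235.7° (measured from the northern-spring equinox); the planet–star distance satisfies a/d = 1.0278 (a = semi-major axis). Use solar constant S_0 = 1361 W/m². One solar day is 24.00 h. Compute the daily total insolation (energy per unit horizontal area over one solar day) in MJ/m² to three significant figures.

Solar declination: sin δ = sin ε · sin L_s = sin 23.44° × sin 235.7° = -0.32861, so δ = -19.185°.
cos h₀ = −tan(+84.6°) tan(-19.185°) = 3.6808 ≥ 1 ⇒ polar night, h₀ = 0 and Q̄ = 0.
Inverse-square distance factor (a/d)² = 1.0278² = 1.056373.
Daily total = Q̄ × 24.00 h × 3600 s/h = 0.00 MJ/m².

0.00 MJ/m²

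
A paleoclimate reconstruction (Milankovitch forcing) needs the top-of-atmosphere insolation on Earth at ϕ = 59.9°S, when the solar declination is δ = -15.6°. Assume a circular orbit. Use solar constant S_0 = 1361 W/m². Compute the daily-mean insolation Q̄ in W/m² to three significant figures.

Q̄ ≈ 392 W/m²

cos h₀ = −tan(-59.9°) tan(-15.600°) = -0.4817, h₀ = 2.0733 rad.
Bracket: h₀ sin ϕ sin δ + cos ϕ cos δ sin h₀ = 2.0733×-0.86515×-0.26892 + 0.50151×0.96316×0.87636 = 0.482366 + 0.423312 = 0.905678.
Q̄ = (S_0/π) × [bracket] = (1361/π) × 0.905678 = 392.4 W/m².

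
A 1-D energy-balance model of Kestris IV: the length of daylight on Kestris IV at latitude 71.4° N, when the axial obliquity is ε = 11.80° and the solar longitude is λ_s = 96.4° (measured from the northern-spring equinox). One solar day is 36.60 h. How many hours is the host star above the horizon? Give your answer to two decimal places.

Solar declination: sin δ = sin ε · sin λ_s = sin 11.80° × sin 96.4° = 0.20322, so δ = +11.725°.
cos H₀ = −tan φ · tan δ = −tan(+71.4°) × tan(+11.725°) = -0.6167, so H₀ = 2.2354 rad = 128.08°.
Daylight = 2H₀/(2π) × 36.60 h = (2.2354/π) × 36.60 = 26.04 h.

26.04 h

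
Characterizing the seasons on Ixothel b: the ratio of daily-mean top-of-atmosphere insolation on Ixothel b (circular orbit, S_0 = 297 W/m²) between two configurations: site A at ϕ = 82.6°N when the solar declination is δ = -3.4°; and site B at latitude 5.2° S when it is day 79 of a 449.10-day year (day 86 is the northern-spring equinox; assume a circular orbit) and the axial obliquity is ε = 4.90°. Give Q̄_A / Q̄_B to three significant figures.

Q̄_A / Q̄_B ≈ 0.0500

— Configuration A (ϕ=+82.6°):
cos h₀ = −tan(+82.6°) tan(-3.400°) = 0.4574, h₀ = 1.0957 rad.
Bracket: h₀ sin ϕ sin δ + cos ϕ cos δ sin h₀ = 1.0957×0.99167×-0.05931 + 0.12880×0.99824×0.88924 = -0.064445 + 0.114333 = 0.049888.
Q̄ = (S_0/π) × [bracket] = (297/π) × 0.049888 = 4.7163 W/m².
— Configuration B (ϕ=-5.2°):
Solar longitude: L_s = 360° × (79 − 86)/449.10 = -5.611°, i.e. -5.611° + 360° = 354.389°.
sin δ = sin 4.90° × sin 354.389° = -0.00835, so δ = -0.479°.
cos h₀ = −tan(-5.2°) tan(-0.479°) = -0.0008, h₀ = 1.5716 rad.
Bracket: h₀ sin ϕ sin δ + cos ϕ cos δ sin h₀ = 1.5716×-0.09063×-0.00835 + 0.99588×0.99997×1.00000 = 0.001189 + 0.995850 = 0.997039.
Q̄ = (S_0/π) × [bracket] = (297/π) × 0.997039 = 94.258 W/m².
Ratio Q̄_A / Q̄_B = 4.7163 / 94.258 = 0.05004.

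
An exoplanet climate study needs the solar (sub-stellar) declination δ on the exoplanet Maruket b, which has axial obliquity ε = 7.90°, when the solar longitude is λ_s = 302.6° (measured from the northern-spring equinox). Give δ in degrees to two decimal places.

sin δ = sin ε · sin λ_s = sin 7.90° × sin 302.6° = -0.115790.
δ = arcsin(-0.115790) = -6.65°.

δ = -6.65°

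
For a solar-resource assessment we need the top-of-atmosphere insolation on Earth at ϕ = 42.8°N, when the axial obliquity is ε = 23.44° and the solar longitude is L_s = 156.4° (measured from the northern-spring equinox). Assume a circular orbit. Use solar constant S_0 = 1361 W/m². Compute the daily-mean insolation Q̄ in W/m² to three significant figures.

Q̄ ≈ 391 W/m²

Solar declination: sin δ = sin ε · sin L_s = sin 23.44° × sin 156.4° = 0.15925, so δ = +9.164°.
cos h₀ = −tan(+42.8°) tan(+9.164°) = -0.1494, h₀ = 1.7207 rad.
Bracket: h₀ sin ϕ sin δ + cos ϕ cos δ sin h₀ = 1.7207×0.67944×0.15925 + 0.73373×0.98724×0.98878 = 0.186181 + 0.716240 = 0.902421.
Q̄ = (S_0/π) × [bracket] = (1361/π) × 0.902421 = 390.9 W/m².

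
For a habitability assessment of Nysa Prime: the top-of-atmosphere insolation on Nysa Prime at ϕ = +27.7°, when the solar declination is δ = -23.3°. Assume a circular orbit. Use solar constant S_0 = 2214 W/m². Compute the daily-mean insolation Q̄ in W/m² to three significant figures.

Q̄ ≈ 384 W/m²

cos h₀ = −tan(+27.7°) tan(-23.300°) = 0.2261, h₀ = 1.3427 rad.
Bracket: h₀ sin ϕ sin δ + cos ϕ cos δ sin h₀ = 1.3427×0.46484×-0.39555 + 0.88539×0.91845×0.97410 = -0.246879 + 0.792125 = 0.545246.
Q̄ = (S_0/π) × [bracket] = (2214/π) × 0.545246 = 384.3 W/m².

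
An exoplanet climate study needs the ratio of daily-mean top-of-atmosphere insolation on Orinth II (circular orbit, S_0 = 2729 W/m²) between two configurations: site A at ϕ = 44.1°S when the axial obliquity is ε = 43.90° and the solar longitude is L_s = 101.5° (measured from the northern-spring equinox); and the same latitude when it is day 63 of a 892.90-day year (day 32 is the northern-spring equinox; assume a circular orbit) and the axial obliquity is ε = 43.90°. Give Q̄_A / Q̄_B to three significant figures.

Q̄_A / Q̄_B ≈ 0.0296

— Configuration A (ϕ=-44.1°):
Solar declination: sin δ = sin ε · sin L_s = sin 43.90° × sin 101.5° = 0.67948, so δ = +42.803°.
cos h₀ = −tan(-44.1°) tan(+42.803°) = 0.8975, h₀ = 0.4568 rad.
Bracket: h₀ sin ϕ sin δ + cos ϕ cos δ sin h₀ = 0.4568×-0.69591×0.67948 + 0.71813×0.73369×0.44109 = -0.216001 + 0.232404 = 0.016403.
Q̄ = (S_0/π) × [bracket] = (2729/π) × 0.016403 = 14.249 W/m².
— Configuration B (ϕ=-44.1°):
Solar longitude: L_s = 360° × (63 − 32)/892.90 = 12.499°.
sin δ = sin 43.90° × sin 12.499° = 0.15006, so δ = +8.631°.
cos h₀ = −tan(-44.1°) tan(+8.631°) = 0.1471, h₀ = 1.4232 rad.
Bracket: h₀ sin ϕ sin δ + cos ϕ cos δ sin h₀ = 1.4232×-0.69591×0.15006 + 0.71813×0.98868×0.98912 = -0.148622 + 0.702276 = 0.553654.
Q̄ = (S_0/π) × [bracket] = (2729/π) × 0.553654 = 480.94 W/m².
Ratio Q̄_A / Q̄_B = 14.249 / 480.94 = 0.02963.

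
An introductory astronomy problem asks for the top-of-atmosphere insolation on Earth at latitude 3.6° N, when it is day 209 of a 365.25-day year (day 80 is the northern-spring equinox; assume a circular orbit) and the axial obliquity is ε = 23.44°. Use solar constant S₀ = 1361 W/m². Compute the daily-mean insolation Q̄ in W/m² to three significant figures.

Q̄ ≈ 424 W/m²

Solar longitude: λ_s = 360° × (209 − 80)/365.25 = 127.146°.
sin δ = sin 23.44° × sin 127.146° = 0.31708, so δ = +18.486°.
cos H₀ = −tan(+3.6°) tan(+18.486°) = -0.0210, H₀ = 1.5918 rad.
Bracket: H₀ sin φ sin δ + cos φ cos δ sin H₀ = 1.5918×0.06279×0.31708 + 0.99803×0.94840×0.99978 = 0.031692 + 0.946323 = 0.978015.
Q̄ = (S₀/π) × [bracket] = (1361/π) × 0.978015 = 423.7 W/m².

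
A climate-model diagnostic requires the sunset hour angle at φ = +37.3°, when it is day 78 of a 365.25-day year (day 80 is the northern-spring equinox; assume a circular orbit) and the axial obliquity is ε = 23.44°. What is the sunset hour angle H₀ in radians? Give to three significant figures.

H₀ = 1.56 rad

Solar longitude: λ_s = 360° × (78 − 80)/365.25 = -1.971°, i.e. -1.971° + 360° = 358.029°.
sin δ = sin 23.44° × sin 358.029° = -0.01368, so δ = -0.784°.
cos H₀ = −tan φ · tan δ = −tan(+37.3°) × tan(-0.784°) = 0.0104, so H₀ = 1.5604 rad = 89.40°.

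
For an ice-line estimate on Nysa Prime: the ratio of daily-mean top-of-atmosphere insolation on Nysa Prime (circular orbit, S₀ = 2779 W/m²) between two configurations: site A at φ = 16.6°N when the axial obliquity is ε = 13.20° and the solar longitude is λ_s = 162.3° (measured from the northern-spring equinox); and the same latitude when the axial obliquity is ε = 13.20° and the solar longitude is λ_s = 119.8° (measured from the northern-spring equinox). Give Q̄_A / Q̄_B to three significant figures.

— Configuration A (φ=+16.6°):
Solar declination: sin δ = sin ε · sin λ_s = sin 13.20° × sin 162.3° = 0.06943, so δ = +3.981°.
cos H₀ = −tan(+16.6°) tan(+3.981°) = -0.0207, H₀ = 1.5915 rad.
Bracket: H₀ sin φ sin δ + cos φ cos δ sin H₀ = 1.5915×0.28569×0.06943 + 0.95832×0.99759×0.99978 = 0.031568 + 0.955800 = 0.987368.
Q̄ = (S₀/π) × [bracket] = (2779/π) × 0.987368 = 873.41 W/m².
— Configuration B (φ=+16.6°):
Solar declination: sin δ = sin ε · sin λ_s = sin 13.20° × sin 119.8° = 0.19815, so δ = +11.429°.
cos H₀ = −tan(+16.6°) tan(+11.429°) = -0.0603, H₀ = 1.6311 rad.
Bracket: H₀ sin φ sin δ + cos φ cos δ sin H₀ = 1.6311×0.28569×0.19815 + 0.95832×0.98017×0.99818 = 0.092336 + 0.937607 = 1.029943.
Q̄ = (S₀/π) × [bracket] = (2779/π) × 1.029943 = 911.07 W/m².
Ratio Q̄_A / Q̄_B = 873.41 / 911.07 = 0.9587.

Q̄_A / Q̄_B ≈ 0.959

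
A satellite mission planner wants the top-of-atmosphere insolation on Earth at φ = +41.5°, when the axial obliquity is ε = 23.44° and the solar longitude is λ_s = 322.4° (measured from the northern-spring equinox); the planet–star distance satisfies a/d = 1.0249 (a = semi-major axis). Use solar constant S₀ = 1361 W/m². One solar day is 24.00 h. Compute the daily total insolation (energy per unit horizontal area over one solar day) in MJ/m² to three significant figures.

Solar declination: sin δ = sin ε · sin λ_s = sin 23.44° × sin 322.4° = -0.24271, so δ = -14.046°.
cos H₀ = −tan(+41.5°) tan(-14.046°) = 0.2213, H₀ = 1.3476 rad.
Bracket: H₀ sin φ sin δ + cos φ cos δ sin H₀ = 1.3476×0.66262×-0.24271 + 0.74896×0.97010×0.97519 = -0.216727 + 0.708540 = 0.491813.
Inverse-square distance factor (a/d)² = 1.0249² = 1.050420.
Q̄ = (S₀/π) × 1.050420 × [bracket] = (1361/π) × 1.050420 × 0.491813 = 223.81 W/m².
Daily total = Q̄ × 24.00 h × 3600 s/h = 223.81 × 24.00 × 3600 / 10⁶ = 19.34 MJ/m².

19.3 MJ/m²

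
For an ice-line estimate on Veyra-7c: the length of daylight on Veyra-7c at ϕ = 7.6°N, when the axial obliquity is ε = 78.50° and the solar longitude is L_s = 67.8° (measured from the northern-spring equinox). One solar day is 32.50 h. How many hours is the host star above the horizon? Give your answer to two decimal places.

19.27 h

Solar declination: sin δ = sin ε · sin L_s = sin 78.50° × sin 67.8° = 0.90728, so δ = +65.133°.
cos h₀ = −tan ϕ · tan δ = −tan(+7.6°) × tan(+65.133°) = -0.2879, so h₀ = 1.8628 rad = 106.73°.
Daylight = 2h₀/(2π) × 32.50 h = (1.8628/π) × 32.50 = 19.27 h.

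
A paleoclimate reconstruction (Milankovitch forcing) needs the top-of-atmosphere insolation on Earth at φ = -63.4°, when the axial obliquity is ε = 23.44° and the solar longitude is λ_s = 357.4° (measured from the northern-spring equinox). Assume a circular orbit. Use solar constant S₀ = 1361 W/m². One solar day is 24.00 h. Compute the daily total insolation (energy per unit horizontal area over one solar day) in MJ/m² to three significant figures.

Solar declination: sin δ = sin ε · sin λ_s = sin 23.44° × sin 357.4° = -0.01804, so δ = -1.034°.
cos H₀ = −tan(-63.4°) tan(-1.034°) = -0.0360, H₀ = 1.6068 rad.
Bracket: H₀ sin φ sin δ + cos φ cos δ sin H₀ = 1.6068×-0.89415×-0.01804 + 0.44776×0.99984×0.99935 = 0.025918 + 0.447397 = 0.473315.
Q̄ = (S₀/π) × [bracket] = (1361/π) × 0.473315 = 205.05 W/m².
Daily total = Q̄ × 24.00 h × 3600 s/h = 205.05 × 24.00 × 3600 / 10⁶ = 17.72 MJ/m².

17.7 MJ/m²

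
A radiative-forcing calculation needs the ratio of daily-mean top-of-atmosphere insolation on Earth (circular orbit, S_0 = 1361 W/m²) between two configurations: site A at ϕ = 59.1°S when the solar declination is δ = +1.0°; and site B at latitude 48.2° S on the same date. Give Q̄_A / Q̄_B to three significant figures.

— Configuration A (ϕ=-59.1°):
cos h₀ = −tan(-59.1°) tan(+1.000°) = 0.0292, h₀ = 1.5416 rad.
Bracket: h₀ sin ϕ sin δ + cos ϕ cos δ sin h₀ = 1.5416×-0.85806×0.01745 + 0.51354×0.99985×0.99957 = -0.023083 + 0.513242 = 0.490159.
Q̄ = (S_0/π) × [bracket] = (1361/π) × 0.490159 = 212.35 W/m².
— Configuration B (ϕ=-48.2°):
cos h₀ = −tan(-48.2°) tan(+1.000°) = 0.0195, h₀ = 1.5513 rad.
Bracket: h₀ sin ϕ sin δ + cos ϕ cos δ sin h₀ = 1.5513×-0.74548×0.01745 + 0.66653×0.99985×0.99981 = -0.020180 + 0.666303 = 0.646123.
Q̄ = (S_0/π) × [bracket] = (1361/π) × 0.646123 = 279.91 W/m².
Ratio Q̄_A / Q̄_B = 212.35 / 279.91 = 0.7586.

Q̄_A / Q̄_B ≈ 0.759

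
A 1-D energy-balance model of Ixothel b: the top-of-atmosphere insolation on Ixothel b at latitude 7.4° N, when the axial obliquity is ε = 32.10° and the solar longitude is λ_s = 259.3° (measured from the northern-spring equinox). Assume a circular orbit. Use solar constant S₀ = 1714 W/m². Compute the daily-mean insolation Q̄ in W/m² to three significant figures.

Solar declination: sin δ = sin ε · sin λ_s = sin 32.10° × sin 259.3° = -0.52216, so δ = -31.477°.
cos H₀ = −tan(+7.4°) tan(-31.477°) = 0.0795, H₀ = 1.4912 rad.
Bracket: H₀ sin φ sin δ + cos φ cos δ sin H₀ = 1.4912×0.12880×-0.52216 + 0.99167×0.85285×0.99683 = -0.100289 + 0.843065 = 0.742776.
Q̄ = (S₀/π) × [bracket] = (1714/π) × 0.742776 = 405.2 W/m².

Q̄ ≈ 405 W/m²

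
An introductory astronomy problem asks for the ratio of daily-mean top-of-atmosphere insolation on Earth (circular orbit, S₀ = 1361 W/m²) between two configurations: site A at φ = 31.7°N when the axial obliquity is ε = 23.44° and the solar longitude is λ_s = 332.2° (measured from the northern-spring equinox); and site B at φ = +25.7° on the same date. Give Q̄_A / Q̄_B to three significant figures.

— Configuration A (φ=+31.7°):
Solar declination: sin δ = sin ε · sin λ_s = sin 23.44° × sin 332.2° = -0.18552, so δ = -10.692°.
cos H₀ = −tan(+31.7°) tan(-10.692°) = 0.1166, H₀ = 1.4539 rad.
Bracket: H₀ sin φ sin δ + cos φ cos δ sin H₀ = 1.4539×0.52547×-0.18552 + 0.85081×0.98264×0.99318 = -0.141734 + 0.830338 = 0.688604.
Q̄ = (S₀/π) × [bracket] = (1361/π) × 0.688604 = 298.32 W/m².
— Configuration B (φ=+25.7°):
cos H₀ = −tan(+25.7°) tan(-10.692°) = 0.0909, H₀ = 1.4798 rad.
Bracket: H₀ sin φ sin δ + cos φ cos δ sin H₀ = 1.4798×0.43366×-0.18552 + 0.90108×0.98264×0.99586 = -0.119054 + 0.881772 = 0.762718.
Q̄ = (S₀/π) × [bracket] = (1361/π) × 0.762718 = 330.42 W/m².
Ratio Q̄_A / Q̄_B = 298.32 / 330.42 = 0.9029.

Q̄_A / Q̄_B ≈ 0.903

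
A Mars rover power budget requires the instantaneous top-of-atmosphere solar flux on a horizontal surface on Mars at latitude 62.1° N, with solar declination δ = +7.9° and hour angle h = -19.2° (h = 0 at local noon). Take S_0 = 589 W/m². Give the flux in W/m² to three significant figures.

329 W/m²

cos θ_z = sin ϕ sin δ + cos ϕ cos δ cos h = 0.121469 + 0.437708 = 0.559177.
Flux = S_0 · cos θ_z = 589 × 0.559177 = 329.4 W/m².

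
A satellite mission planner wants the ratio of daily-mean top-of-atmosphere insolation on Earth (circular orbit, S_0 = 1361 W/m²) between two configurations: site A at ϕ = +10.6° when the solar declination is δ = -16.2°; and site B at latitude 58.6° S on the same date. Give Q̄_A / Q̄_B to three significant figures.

Q̄_A / Q̄_B ≈ 0.928

— Configuration A (ϕ=+10.6°):
cos h₀ = −tan(+10.6°) tan(-16.200°) = 0.0544, h₀ = 1.5164 rad.
Bracket: h₀ sin ϕ sin δ + cos ϕ cos δ sin h₀ = 1.5164×0.18395×-0.27899 + 0.98294×0.96029×0.99852 = -0.077822 + 0.942510 = 0.864688.
Q̄ = (S_0/π) × [bracket] = (1361/π) × 0.864688 = 374.60 W/m².
— Configuration B (ϕ=-58.6°):
cos h₀ = −tan(-58.6°) tan(-16.200°) = -0.4760, h₀ = 2.0669 rad.
Bracket: h₀ sin ϕ sin δ + cos ϕ cos δ sin h₀ = 2.0669×-0.85355×-0.27899 + 0.52101×0.96029×0.87947 = 0.492195 + 0.440017 = 0.932212.
Q̄ = (S_0/π) × [bracket] = (1361/π) × 0.932212 = 403.85 W/m².
Ratio Q̄_A / Q̄_B = 374.60 / 403.85 = 0.9276.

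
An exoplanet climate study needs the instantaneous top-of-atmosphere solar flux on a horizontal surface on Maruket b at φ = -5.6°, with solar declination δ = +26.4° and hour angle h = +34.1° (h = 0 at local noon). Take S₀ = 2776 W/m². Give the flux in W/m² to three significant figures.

cos θ_z = sin φ sin δ + cos φ cos δ cos h = -0.043389 + 0.738164 = 0.694775.
Flux = S₀ · cos θ_z = 2776 × 0.694775 = 1929 W/m².

1.93e+03 W/m²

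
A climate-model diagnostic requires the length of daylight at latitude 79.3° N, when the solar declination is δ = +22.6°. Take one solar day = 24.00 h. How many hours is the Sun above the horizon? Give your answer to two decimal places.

24.00 h

Sunrise equation: cos h₀ = −tan ϕ · tan δ = -2.2030 ≤ −1, so the Sun never sets (polar day) and h₀ = π.
Daylight = 2h₀/(2π) × 24.00 h = (3.1416/π) × 24.00 = 24.00 h.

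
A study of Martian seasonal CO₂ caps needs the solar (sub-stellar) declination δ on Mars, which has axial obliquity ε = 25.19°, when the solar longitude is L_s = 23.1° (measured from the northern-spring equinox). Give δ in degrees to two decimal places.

sin δ = sin ε · sin L_s = sin 25.19° × sin 23.1° = 0.166987.
δ = arcsin(0.166987) = +9.61°.

δ = +9.61°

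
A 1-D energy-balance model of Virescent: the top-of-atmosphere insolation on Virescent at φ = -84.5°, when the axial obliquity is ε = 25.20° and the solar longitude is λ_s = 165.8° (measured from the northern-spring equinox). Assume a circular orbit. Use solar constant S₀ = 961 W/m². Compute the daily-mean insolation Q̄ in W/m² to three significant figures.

Solar declination: sin δ = sin ε · sin λ_s = sin 25.20° × sin 165.8° = 0.10445, so δ = +5.995°.
cos H₀ = −tan(-84.5°) tan(+5.995°) = 1.0907 ≥ 1 ⇒ polar night, H₀ = 0 and Q̄ = 0.

Q̄ ≈ 0.00 W/m²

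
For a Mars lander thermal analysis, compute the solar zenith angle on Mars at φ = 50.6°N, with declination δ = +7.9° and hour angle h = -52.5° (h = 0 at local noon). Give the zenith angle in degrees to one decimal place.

cos θ_z = sin φ sin δ + cos φ cos δ cos h = 0.106208 + 0.382732 = 0.488940.
θ_z = arccos(0.488940) = 60.7°.

θ_z = 60.7°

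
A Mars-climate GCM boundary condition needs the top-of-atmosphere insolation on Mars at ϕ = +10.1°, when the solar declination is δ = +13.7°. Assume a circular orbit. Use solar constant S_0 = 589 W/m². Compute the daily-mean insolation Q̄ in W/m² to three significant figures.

cos h₀ = −tan(+10.1°) tan(+13.700°) = -0.0434, h₀ = 1.6142 rad.
Bracket: h₀ sin ϕ sin δ + cos ϕ cos δ sin h₀ = 1.6142×0.17537×0.23684 + 0.98450×0.97155×0.99906 = 0.067045 + 0.955592 = 1.022637.
Q̄ = (S_0/π) × [bracket] = (589/π) × 1.022637 = 191.7 W/m².

Q̄ ≈ 192 W/m²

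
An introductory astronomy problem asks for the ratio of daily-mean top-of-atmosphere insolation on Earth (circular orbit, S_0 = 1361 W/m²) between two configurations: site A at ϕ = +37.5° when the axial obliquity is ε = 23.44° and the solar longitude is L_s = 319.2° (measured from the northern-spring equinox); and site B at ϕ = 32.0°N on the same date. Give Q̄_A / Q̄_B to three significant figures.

Q̄_A / Q̄_B ≈ 0.869

— Configuration A (ϕ=+37.5°):
Solar declination: sin δ = sin ε · sin L_s = sin 23.44° × sin 319.2° = -0.25992, so δ = -15.066°.
cos h₀ = −tan(+37.5°) tan(-15.066°) = 0.2065, h₀ = 1.3628 rad.
Bracket: h₀ sin ϕ sin δ + cos ϕ cos δ sin h₀ = 1.3628×0.60876×-0.25992 + 0.79335×0.96563×0.97844 = -0.215634 + 0.749566 = 0.533932.
Q̄ = (S_0/π) × [bracket] = (1361/π) × 0.533932 = 231.31 W/m².
— Configuration B (ϕ=+32.0°):
cos h₀ = −tan(+32.0°) tan(-15.066°) = 0.1682, h₀ = 1.4018 rad.
Bracket: h₀ sin ϕ sin δ + cos ϕ cos δ sin h₀ = 1.4018×0.52992×-0.25992 + 0.84805×0.96563×0.98575 = -0.193079 + 0.807233 = 0.614154.
Q̄ = (S_0/π) × [bracket] = (1361/π) × 0.614154 = 266.06 W/m².
Ratio Q̄_A / Q̄_B = 231.31 / 266.06 = 0.8694.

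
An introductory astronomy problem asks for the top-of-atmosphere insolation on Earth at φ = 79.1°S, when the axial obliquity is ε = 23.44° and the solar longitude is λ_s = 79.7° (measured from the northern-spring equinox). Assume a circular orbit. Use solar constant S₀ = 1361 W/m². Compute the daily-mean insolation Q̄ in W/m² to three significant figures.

Solar declination: sin δ = sin ε · sin λ_s = sin 23.44° × sin 79.7° = 0.39138, so δ = +23.040°.
cos H₀ = −tan(-79.1°) tan(+23.040°) = 2.2086 ≥ 1 ⇒ polar night, H₀ = 0 and Q̄ = 0.

Q̄ ≈ 0.00 W/m²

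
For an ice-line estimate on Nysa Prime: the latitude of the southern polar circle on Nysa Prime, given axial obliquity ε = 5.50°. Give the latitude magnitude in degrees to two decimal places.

84.50°

The polar circle is the lowest latitude that experiences at least one full rotation of continuous darkness at the northern-summer solstice; it lies at |φ| = 90° − ε = 90° − 5.50° = 84.50°.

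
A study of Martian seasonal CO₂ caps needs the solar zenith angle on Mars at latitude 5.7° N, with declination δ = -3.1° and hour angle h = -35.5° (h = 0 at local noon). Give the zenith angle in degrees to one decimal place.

cos θ_z = sin φ sin δ + cos φ cos δ cos h = -0.005371 + 0.808905 = 0.803534.
θ_z = arccos(0.803534) = 36.5°.

θ_z = 36.5°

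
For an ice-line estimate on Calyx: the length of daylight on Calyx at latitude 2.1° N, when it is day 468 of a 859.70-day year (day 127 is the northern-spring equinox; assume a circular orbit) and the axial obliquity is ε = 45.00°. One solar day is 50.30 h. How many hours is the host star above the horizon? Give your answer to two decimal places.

Solar longitude: λ_s = 360° × (468 − 127)/859.70 = 142.794°.
sin δ = sin 45.00° × sin 142.794° = 0.42758, so δ = +25.314°.
cos H₀ = −tan φ · tan δ = −tan(+2.1°) × tan(+25.314°) = -0.0173, so H₀ = 1.5881 rad = 90.99°.
Daylight = 2H₀/(2π) × 50.30 h = (1.5881/π) × 50.30 = 25.43 h.

25.43 h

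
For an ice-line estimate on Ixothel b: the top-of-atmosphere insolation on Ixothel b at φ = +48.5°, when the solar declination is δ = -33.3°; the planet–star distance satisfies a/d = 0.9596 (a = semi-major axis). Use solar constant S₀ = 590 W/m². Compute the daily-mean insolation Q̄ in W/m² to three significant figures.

Q̄ ≈ 12.0 W/m²

cos H₀ = −tan(+48.5°) tan(-33.300°) = 0.7425, H₀ = 0.7341 rad.
Bracket: H₀ sin φ sin δ + cos φ cos δ sin H₀ = 0.7341×0.74896×-0.54902 + 0.66262×0.83581×0.66989 = -0.301858 + 0.371001 = 0.069143.
Inverse-square distance factor (a/d)² = 0.9596² = 0.920832.
Q̄ = (S₀/π) × 0.920832 × [bracket] = (590/π) × 0.920832 × 0.069143 = 11.96 W/m².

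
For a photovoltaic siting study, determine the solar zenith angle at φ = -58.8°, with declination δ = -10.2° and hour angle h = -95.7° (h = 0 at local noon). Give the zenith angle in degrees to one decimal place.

θ_z = 84.2°

cos θ_z = sin φ sin δ + cos φ cos δ cos h = 0.151472 + -0.050637 = 0.100835.
θ_z = arccos(0.100835) = 84.2°.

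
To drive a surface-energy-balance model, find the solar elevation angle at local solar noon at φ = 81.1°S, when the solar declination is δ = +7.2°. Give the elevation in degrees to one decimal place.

At local noon the hour angle is zero, so the zenith angle equals |φ − δ| = |-81.1° − (+7.200°)| = 88.300°.
Elevation = 90° − 88.300° = 1.7°.

1.7°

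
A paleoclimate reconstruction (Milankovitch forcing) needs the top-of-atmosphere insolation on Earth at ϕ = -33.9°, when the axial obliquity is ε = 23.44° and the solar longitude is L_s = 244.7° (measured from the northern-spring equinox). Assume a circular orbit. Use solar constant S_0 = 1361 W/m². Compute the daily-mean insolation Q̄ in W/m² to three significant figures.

Q̄ ≈ 483 W/m²

Solar declination: sin δ = sin ε · sin L_s = sin 23.44° × sin 244.7° = -0.35963, so δ = -21.078°.
cos h₀ = −tan(-33.9°) tan(-21.078°) = -0.2590, h₀ = 1.8328 rad.
Bracket: h₀ sin ϕ sin δ + cos ϕ cos δ sin h₀ = 1.8328×-0.55775×-0.35963 + 0.83001×0.93309×0.96588 = 0.367630 + 0.748049 = 1.115679.
Q̄ = (S_0/π) × [bracket] = (1361/π) × 1.115679 = 483.3 W/m².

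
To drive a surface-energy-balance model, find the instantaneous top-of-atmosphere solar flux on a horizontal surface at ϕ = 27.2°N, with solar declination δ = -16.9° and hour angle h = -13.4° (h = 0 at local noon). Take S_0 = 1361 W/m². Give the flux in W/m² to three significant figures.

cos θ_z = sin ϕ sin δ + cos ϕ cos δ cos h = -0.132879 + 0.827838 = 0.694959.
Flux = S_0 · cos θ_z = 1361 × 0.694959 = 945.8 W/m².

946 W/m²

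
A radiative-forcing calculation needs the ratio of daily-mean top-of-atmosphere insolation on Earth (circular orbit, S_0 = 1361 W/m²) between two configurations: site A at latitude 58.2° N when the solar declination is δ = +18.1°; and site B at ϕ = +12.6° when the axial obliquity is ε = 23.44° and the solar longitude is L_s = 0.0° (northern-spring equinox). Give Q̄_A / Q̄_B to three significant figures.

— Configuration A (ϕ=+58.2°):
cos h₀ = −tan(+58.2°) tan(+18.100°) = -0.5272, h₀ = 2.1260 rad.
Bracket: h₀ sin ϕ sin δ + cos ϕ cos δ sin h₀ = 2.1260×0.84989×0.31068 + 0.52696×0.95052×0.84977 = 0.561357 + 0.425638 = 0.986995.
Q̄ = (S_0/π) × [bracket] = (1361/π) × 0.986995 = 427.59 W/m².
— Configuration B (ϕ=+12.6°):
Solar declination: sin δ = sin ε · sin L_s = sin 23.44° × sin 0.0° = 0.00000, so δ = +0.000°.
cos h₀ = −tan(+12.6°) tan(+0.000°) = -0.0000, h₀ = 1.5708 rad.
Bracket: h₀ sin ϕ sin δ + cos ϕ cos δ sin h₀ = 1.5708×0.21814×0.00000 + 0.97592×1.00000×1.00000 = 0.000000 + 0.975920 = 0.975920.
Q̄ = (S_0/π) × [bracket] = (1361/π) × 0.975920 = 422.79 W/m².
Ratio Q̄_A / Q̄_B = 427.59 / 422.79 = 1.011.

Q̄_A / Q̄_B ≈ 1.01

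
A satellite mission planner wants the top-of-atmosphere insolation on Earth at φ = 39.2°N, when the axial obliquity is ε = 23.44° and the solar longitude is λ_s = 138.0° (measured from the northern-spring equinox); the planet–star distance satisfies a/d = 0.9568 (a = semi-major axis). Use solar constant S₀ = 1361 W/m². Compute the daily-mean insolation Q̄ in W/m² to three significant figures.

Solar declination: sin δ = sin ε · sin λ_s = sin 23.44° × sin 138.0° = 0.26617, so δ = +15.437°.
cos H₀ = −tan(+39.2°) tan(+15.437°) = -0.2252, H₀ = 1.7980 rad.
Bracket: H₀ sin φ sin δ + cos φ cos δ sin H₀ = 1.7980×0.63203×0.26617 + 0.77494×0.96393×0.97431 = 0.302473 + 0.727798 = 1.030271.
Inverse-square distance factor (a/d)² = 0.9568² = 0.915466.
Q̄ = (S₀/π) × 0.915466 × [bracket] = (1361/π) × 0.915466 × 1.030271 = 408.6 W/m².

Q̄ ≈ 409 W/m²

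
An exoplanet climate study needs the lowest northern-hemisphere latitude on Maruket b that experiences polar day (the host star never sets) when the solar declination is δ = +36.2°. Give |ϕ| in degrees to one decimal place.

Polar day requires cos h₀ = −tan ϕ tan δ ≤ −1, i.e. tan ϕ tan δ ≥ 1.
The boundary is |tan ϕ| · |tan δ| = 1, so |ϕ| = 90° − |δ| = 90° − 36.2° = 53.8° in the northern hemisphere.

|ϕ| = 53.8°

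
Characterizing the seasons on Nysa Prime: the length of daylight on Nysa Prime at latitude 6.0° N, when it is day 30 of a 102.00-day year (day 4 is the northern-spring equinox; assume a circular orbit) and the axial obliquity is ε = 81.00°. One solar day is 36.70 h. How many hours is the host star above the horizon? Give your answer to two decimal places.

Solar longitude: λ_s = 360° × (30 − 4)/102.00 = 91.765°.
sin δ = sin 81.00° × sin 91.765° = 0.98722, so δ = +80.830°.
cos H₀ = −tan φ · tan δ = −tan(+6.0°) × tan(+80.830°) = -0.6511, so H₀ = 2.2798 rad = 130.62°.
Daylight = 2H₀/(2π) × 36.70 h = (2.2798/π) × 36.70 = 26.63 h.

26.63 h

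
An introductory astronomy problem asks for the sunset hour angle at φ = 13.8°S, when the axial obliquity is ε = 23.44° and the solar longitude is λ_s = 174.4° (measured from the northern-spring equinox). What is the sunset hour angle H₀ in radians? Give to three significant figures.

Solar declination: sin δ = sin ε · sin λ_s = sin 23.44° × sin 174.4° = 0.03882, so δ = +2.225°.
cos H₀ = −tan φ · tan δ = −tan(-13.8°) × tan(+2.225°) = 0.0095, so H₀ = 1.5613 rad = 89.45°.

H₀ = 1.56 rad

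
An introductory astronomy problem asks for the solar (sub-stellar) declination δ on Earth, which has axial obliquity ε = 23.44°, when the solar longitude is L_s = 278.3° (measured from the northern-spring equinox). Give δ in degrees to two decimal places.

δ = -23.18°

sin δ = sin ε · sin L_s = sin 23.44° × sin 278.3° = -0.393622.
δ = arcsin(-0.393622) = -23.18°.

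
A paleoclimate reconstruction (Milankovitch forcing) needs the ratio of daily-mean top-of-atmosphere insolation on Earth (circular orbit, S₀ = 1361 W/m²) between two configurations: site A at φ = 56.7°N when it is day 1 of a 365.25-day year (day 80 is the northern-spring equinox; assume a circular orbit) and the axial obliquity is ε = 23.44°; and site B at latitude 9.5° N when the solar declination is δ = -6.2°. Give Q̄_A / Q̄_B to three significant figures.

Q̄_A / Q̄_B ≈ 0.109

— Configuration A (φ=+56.7°):
Solar longitude: λ_s = 360° × (1 − 80)/365.25 = -77.864°, i.e. -77.864° + 360° = 282.136°.
sin δ = sin 23.44° × sin 282.136° = -0.38890, so δ = -22.886°.
cos H₀ = −tan(+56.7°) tan(-22.886°) = 0.6426, H₀ = 0.8729 rad.
Bracket: H₀ sin φ sin δ + cos φ cos δ sin H₀ = 0.8729×0.83581×-0.38890 + 0.54902×0.92128×0.76618 = -0.283733 + 0.387535 = 0.103802.
Q̄ = (S₀/π) × [bracket] = (1361/π) × 0.103802 = 44.969 W/m².
— Configuration B (φ=+9.5°):
cos H₀ = −tan(+9.5°) tan(-6.200°) = 0.0182, H₀ = 1.5526 rad.
Bracket: H₀ sin φ sin δ + cos φ cos δ sin H₀ = 1.5526×0.16505×-0.10800 + 0.98629×0.99415×0.99983 = -0.027676 + 0.980354 = 0.952678.
Q̄ = (S₀/π) × [bracket] = (1361/π) × 0.952678 = 412.72 W/m².
Ratio Q̄_A / Q̄_B = 44.969 / 412.72 = 0.1090.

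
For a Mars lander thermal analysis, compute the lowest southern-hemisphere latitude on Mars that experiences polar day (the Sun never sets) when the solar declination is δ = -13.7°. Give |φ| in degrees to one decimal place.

|φ| = 76.3°

Polar day requires cos H₀ = −tan φ tan δ ≤ −1, i.e. tan φ tan δ ≥ 1.
The boundary is |tan φ| · |tan δ| = 1, so |φ| = 90° − |δ| = 90° − 13.7° = 76.3° in the southern hemisphere.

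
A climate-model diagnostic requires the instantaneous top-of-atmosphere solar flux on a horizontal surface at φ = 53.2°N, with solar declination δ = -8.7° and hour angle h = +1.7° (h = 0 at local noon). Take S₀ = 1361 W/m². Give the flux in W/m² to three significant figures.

641 W/m²

cos θ_z = sin φ sin δ + cos φ cos δ cos h = -0.121119 + 0.591871 = 0.470752.
Flux = S₀ · cos θ_z = 1361 × 0.470752 = 640.7 W/m².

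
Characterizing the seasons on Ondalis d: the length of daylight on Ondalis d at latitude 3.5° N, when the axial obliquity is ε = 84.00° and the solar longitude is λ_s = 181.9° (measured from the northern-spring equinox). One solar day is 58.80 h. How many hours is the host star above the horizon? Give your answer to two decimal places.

29.36 h

Solar declination: sin δ = sin ε · sin λ_s = sin 84.00° × sin 181.9° = -0.03297, so δ = -1.890°.
cos H₀ = −tan φ · tan δ = −tan(+3.5°) × tan(-1.890°) = 0.0020, so H₀ = 1.5688 rad = 89.88°.
Daylight = 2H₀/(2π) × 58.80 h = (1.5688/π) × 58.80 = 29.36 h.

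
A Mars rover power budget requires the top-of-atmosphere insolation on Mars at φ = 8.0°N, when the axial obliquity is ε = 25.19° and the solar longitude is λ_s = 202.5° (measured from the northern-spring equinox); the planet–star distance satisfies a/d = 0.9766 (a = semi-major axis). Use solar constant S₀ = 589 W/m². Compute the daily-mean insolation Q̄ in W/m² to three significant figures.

Solar declination: sin δ = sin ε · sin λ_s = sin 25.19° × sin 202.5° = -0.16288, so δ = -9.374°.
cos H₀ = −tan(+8.0°) tan(-9.374°) = 0.0232, H₀ = 1.5476 rad.
Bracket: H₀ sin φ sin δ + cos φ cos δ sin H₀ = 1.5476×0.13917×-0.16288 + 0.99027×0.98665×0.99973 = -0.035081 + 0.976786 = 0.941705.
Inverse-square distance factor (a/d)² = 0.9766² = 0.953748.
Q̄ = (S₀/π) × 0.953748 × [bracket] = (589/π) × 0.953748 × 0.941705 = 168.4 W/m².

Q̄ ≈ 168 W/m²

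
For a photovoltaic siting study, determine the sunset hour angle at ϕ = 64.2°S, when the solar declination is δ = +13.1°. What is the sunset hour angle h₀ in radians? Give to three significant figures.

cos h₀ = −tan ϕ · tan δ = −tan(-64.2°) × tan(+13.100°) = 0.4814, so h₀ = 1.0686 rad = 61.22°.

h₀ = 1.07 rad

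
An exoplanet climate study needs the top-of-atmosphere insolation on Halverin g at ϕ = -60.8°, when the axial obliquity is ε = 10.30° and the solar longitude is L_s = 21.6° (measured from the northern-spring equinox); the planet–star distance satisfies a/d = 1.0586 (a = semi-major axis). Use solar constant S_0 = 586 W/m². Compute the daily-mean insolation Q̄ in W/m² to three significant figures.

Solar declination: sin δ = sin ε · sin L_s = sin 10.30° × sin 21.6° = 0.06582, so δ = +3.774°.
cos h₀ = −tan(-60.8°) tan(+3.774°) = 0.1180, h₀ = 1.4525 rad.
Bracket: h₀ sin ϕ sin δ + cos ϕ cos δ sin h₀ = 1.4525×-0.87292×0.06582 + 0.48786×0.99783×0.99301 = -0.083454 + 0.483399 = 0.399945.
Inverse-square distance factor (a/d)² = 1.0586² = 1.120634.
Q̄ = (S_0/π) × 1.120634 × [bracket] = (586/π) × 1.120634 × 0.399945 = 83.60 W/m².

Q̄ ≈ 83.6 W/m²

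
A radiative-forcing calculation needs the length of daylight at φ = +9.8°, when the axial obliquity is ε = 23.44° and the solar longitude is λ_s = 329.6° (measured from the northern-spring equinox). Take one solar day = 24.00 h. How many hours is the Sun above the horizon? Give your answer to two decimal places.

Solar declination: sin δ = sin ε · sin λ_s = sin 23.44° × sin 329.6° = -0.20129, so δ = -11.613°.
cos H₀ = −tan φ · tan δ = −tan(+9.8°) × tan(-11.613°) = 0.0355, so H₀ = 1.5353 rad = 87.97°.
Daylight = 2H₀/(2π) × 24.00 h = (1.5353/π) × 24.00 = 11.73 h.

11.73 h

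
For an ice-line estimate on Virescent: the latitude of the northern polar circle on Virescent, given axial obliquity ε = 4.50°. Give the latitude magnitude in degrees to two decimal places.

The polar circle is the lowest latitude that experiences at least one full rotation of continuous daylight at the northern-summer solstice; it lies at |φ| = 90° − ε = 90° − 4.50° = 85.50°.

85.50°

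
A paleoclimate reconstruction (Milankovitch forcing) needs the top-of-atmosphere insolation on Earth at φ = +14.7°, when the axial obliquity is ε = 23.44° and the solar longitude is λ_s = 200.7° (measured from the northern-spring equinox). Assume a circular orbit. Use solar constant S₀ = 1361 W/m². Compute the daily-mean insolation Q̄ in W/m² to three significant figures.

Q̄ ≈ 391 W/m²

Solar declination: sin δ = sin ε · sin λ_s = sin 23.44° × sin 200.7° = -0.14061, so δ = -8.083°.
cos H₀ = −tan(+14.7°) tan(-8.083°) = 0.0373, H₀ = 1.5335 rad.
Bracket: H₀ sin φ sin δ + cos φ cos δ sin H₀ = 1.5335×0.25376×-0.14061 + 0.96727×0.99007×0.99931 = -0.054717 + 0.957004 = 0.902287.
Q̄ = (S₀/π) × [bracket] = (1361/π) × 0.902287 = 390.9 W/m².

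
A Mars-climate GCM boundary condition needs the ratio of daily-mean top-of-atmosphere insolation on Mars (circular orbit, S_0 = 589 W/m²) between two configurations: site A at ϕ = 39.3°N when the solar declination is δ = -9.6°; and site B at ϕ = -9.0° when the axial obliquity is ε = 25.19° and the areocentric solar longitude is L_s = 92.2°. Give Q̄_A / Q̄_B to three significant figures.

Q̄_A / Q̄_B ≈ 0.763

— Configuration A (ϕ=+39.3°):
cos h₀ = −tan(+39.3°) tan(-9.600°) = 0.1384, h₀ = 1.4319 rad.
Bracket: h₀ sin ϕ sin δ + cos ϕ cos δ sin h₀ = 1.4319×0.63338×-0.16677 + 0.77384×0.98600×0.99037 = -0.151250 + 0.755658 = 0.604408.
Q̄ = (S_0/π) × [bracket] = (589/π) × 0.604408 = 113.32 W/m².
— Configuration B (ϕ=-9.0°):
sin δ = sin 25.19° × sin 92.2° = 0.42531, so δ = +25.170°.
cos h₀ = −tan(-9.0°) tan(+25.170°) = 0.0744, h₀ = 1.4963 rad.
Bracket: h₀ sin ϕ sin δ + cos ϕ cos δ sin h₀ = 1.4963×-0.15643×0.42531 + 0.98769×0.90505×0.99723 = -0.099551 + 0.891433 = 0.791882.
Q̄ = (S_0/π) × [bracket] = (589/π) × 0.791882 = 148.47 W/m².
Ratio Q̄_A / Q̄_B = 113.32 / 148.47 = 0.7633.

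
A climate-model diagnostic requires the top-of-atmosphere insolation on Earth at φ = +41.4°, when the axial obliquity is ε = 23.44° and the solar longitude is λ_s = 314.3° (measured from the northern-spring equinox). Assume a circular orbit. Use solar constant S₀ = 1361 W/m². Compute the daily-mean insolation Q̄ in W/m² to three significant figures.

Q̄ ≈ 194 W/m²

Solar declination: sin δ = sin ε · sin λ_s = sin 23.44° × sin 314.3° = -0.28469, so δ = -16.541°.
cos H₀ = −tan(+41.4°) tan(-16.541°) = 0.2618, H₀ = 1.3059 rad.
Bracket: H₀ sin φ sin δ + cos φ cos δ sin H₀ = 1.3059×0.66131×-0.28469 + 0.75011×0.95862×0.96511 = -0.245860 + 0.693982 = 0.448122.
Q̄ = (S₀/π) × [bracket] = (1361/π) × 0.448122 = 194.1 W/m².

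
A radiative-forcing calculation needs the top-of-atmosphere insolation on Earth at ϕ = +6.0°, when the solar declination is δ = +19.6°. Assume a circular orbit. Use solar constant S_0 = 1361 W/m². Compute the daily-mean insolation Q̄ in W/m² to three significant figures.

Q̄ ≈ 430 W/m²

cos h₀ = −tan(+6.0°) tan(+19.600°) = -0.0374, h₀ = 1.6082 rad.
Bracket: h₀ sin ϕ sin δ + cos ϕ cos δ sin h₀ = 1.6082×0.10453×0.33545 + 0.99452×0.94206×0.99930 = 0.056391 + 0.936242 = 0.992633.
Q̄ = (S_0/π) × [bracket] = (1361/π) × 0.992633 = 430.0 W/m².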